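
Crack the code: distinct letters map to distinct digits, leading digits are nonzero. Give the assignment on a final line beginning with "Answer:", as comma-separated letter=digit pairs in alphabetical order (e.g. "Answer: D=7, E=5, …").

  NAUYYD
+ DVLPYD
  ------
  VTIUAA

Step 1. [col 1: D + D ≡ A (mod 10)] A=2 is one option consistent with column 1 (D + D ≡ A (mod 10), carry-in 0) — take it, so A=2.
Step 2. [col 1: D + D ≡ A (mod 10)] D=1 is one option consistent with column 1 (D + D ≡ A (mod 10), carry-in 0) — take it. So D=1.
Step 3. [col 2: Y + Y ≡ A (mod 10)] column 2: given A=2, carry-in 0, and digits 1,2 already taken and all letters distinct, Y+Y≡A (mod 10) forces Y=6 ⇒ Y=6.
Step 4. [col 3: Y + P ≡ U (mod 10)] U=0 is one option consistent with column 3 (Y + P ≡ U (mod 10), carry-in 1) — take it, so U=0.
Step 5. [col 3: Y + P ≡ U (mod 10)] from column 3 (Y=6, U=0, carry-in 1, digits 0,1,2,6 already taken and all letters distinct): P must equal 3. So P=3.
Step 6. [col 4: U + L ≡ I (mod 10)] no forcing yet in column 4 (carry-in 1); I=9 is free and consistent — try it, so I=9.
Step 7. [col 4: U + L ≡ I (mod 10)] in column 4 we have U+L≡I with carry-in 1; given U=0, I=9 and digits 0,1,2,3,6,9 already taken and all letters distinct, that pins L to 8, so L=8.
Step 8. [col 5: A + V ≡ T (mod 10)] in column 5 we have A+V≡T with carry-in 0; given A=2 and digits 0,1,2,3,6,8,9 already taken and all letters distinct, that pins V to 5, so V=5.
Step 9. [col 5: A + V ≡ T (mod 10)] column 5 reads A+V+carry(0)=T with A=2, V=5; with digits 0,1,2,3,5,6,8,9 already taken and all letters distinct, the only value for T is 7 ⇒ T=7.
Step 10. [col 6: N + D ≡ V (mod 10)] in column 6 we have N+D≡V with carry-in 0; given D=1, V=5 and digits 0,1,2,3,5,6,7,8,9 already taken and all letters distinct, that pins N to 4 ⇒ N=4.

Answer: A=2, D=1, I=9, L=8, N=4, P=3, T=7, U=0, V=5, Y=6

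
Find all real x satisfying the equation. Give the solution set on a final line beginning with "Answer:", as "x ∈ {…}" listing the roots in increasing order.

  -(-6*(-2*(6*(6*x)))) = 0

Step 1. [-(-6*(-2*(6*(6*x)))) = 0] LHS negated; negate both sides ⇒ neg: -6*(-2*(6*(6*x))) = 0.
Step 2. [-6*(-2*(6*(6*x))) = 0] -6 out front; divide by -6 ⇒ div: -2*(6*(6*x)) = 0.
Step 3. [-2*(6*(6*x)) = 0] LHS = -2·(…); ÷-2 both sides ⇒ div: 6*(6*x) = 0.
Step 4. [6*(6*x) = 0] 6 out front; divide by 6, so div: 6*x = 0.
Step 5. [6*x = 0] divide by the outer 6 ⇒ div: x = 0.

Answer: x ∈ {0}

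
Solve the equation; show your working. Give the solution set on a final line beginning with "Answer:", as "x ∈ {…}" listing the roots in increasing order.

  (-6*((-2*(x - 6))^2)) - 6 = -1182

Step 1. [(-6*((-2*(x - 6))^2)) - 6 = -1182] common factor -6 (LHS and -1182) — divide through. So factor: ((-2*(x - 6))^2) + 1 = 197.
Step 2. [((-2*(x - 6))^2) + 1 = 197] +1 is outermost — subtract 1 both sides. So sub: (-2*(x - 6))^2 = 196.
Step 3. [(-2*(x - 6))^2 = 196] √ both sides: 196 ≥ 0 gives two branches. So sqrt: -2*(x - 6) = 14 or -14.
Step 4. [-2*(x - 6) = 14 or -14] -2 out front; divide by -2. So div: x - 6 = -7 or 7.
Step 5. [x - 6 = -7 or 7] 6 comes off first (add 6), so sub: x = -1 or 13.

Answer: x ∈ {-1, 13}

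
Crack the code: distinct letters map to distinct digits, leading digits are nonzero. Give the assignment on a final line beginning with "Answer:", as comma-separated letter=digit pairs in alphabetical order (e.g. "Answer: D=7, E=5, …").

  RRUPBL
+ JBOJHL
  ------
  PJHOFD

Step 1. [col 1: L + L ≡ D (mod 10)] several values work for L in column 1 (L + L ≡ D (mod 10), carry-in 0); try L=5 ⇒ L=5.
Step 2. [col 1: L + L ≡ D (mod 10)] from column 1 (L=5, carry-in 0, digits 5 already taken and all letters distinct): D must equal 0, so D=0.
Step 3. [col 2: B + H ≡ F (mod 10)] H=2 is one option consistent with column 2 (B + H ≡ F (mod 10), carry-in 1) — take it, so H=2.
Step 4. [col 2: B + H ≡ F (mod 10)] several values work for B in column 2 (B + H ≡ F (mod 10), carry-in 1); try B=4, so B=4.
Step 5. [col 2: B + H ≡ F (mod 10)] from column 2 (B=4, H=2, carry-in 1, digits 0,2,4,5 already taken and all letters distinct): F must equal 7. So F=7.
Step 6. [col 3: P + J ≡ O (mod 10)] no forcing yet in column 3 (carry-in 0); O=9 is free and consistent — try it. So O=9.
Step 7. [col 3: P + J ≡ O (mod 10)] several values work for P in column 3 (P + J ≡ O (mod 10), carry-in 0); try P=8, so P=8.
Step 8. [col 3: P + J ≡ O (mod 10)] in column 3 we have P+J≡O with carry-in 0; given P=8, O=9 and digits 0,2,4,5,7,8,9 already taken and all letters distinct, that pins J to 1. So J=1.
Step 9. [col 4: U + O ≡ H (mod 10)] column 4 reads U+O+carry(0)=H with O=9, H=2; with digits 0,1,2,4,5,7,8,9 already taken and all letters distinct, the only value for U is 3. So U=3.
Step 10. [col 5: R + B ≡ J (mod 10)] in column 5 we have R+B≡J with carry-in 1; given B=4, J=1 and digits 0,1,2,3,4,5,7,8,9 already taken and all letters distinct, that pins R to 6, so R=6.

Answer: B=4, D=0, F=7, H=2, J=1, L=5, O=9, P=8, R=6, U=3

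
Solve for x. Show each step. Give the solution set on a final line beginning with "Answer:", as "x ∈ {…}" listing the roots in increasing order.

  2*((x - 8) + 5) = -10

Step 1. [2*((x - 8) + 5) = -10] 2 out front; divide by 2 ⇒ div: (x - 8) + 5 = -5.
Step 2. [(x - 8) + 5 = -5] 5 comes off first (subtract 5), so sub: x - 8 = -10.
Step 3. [x - 8 = -10] -8 is outermost — add 8 both sides. So sub: x = -2.

Answer: x ∈ {-2}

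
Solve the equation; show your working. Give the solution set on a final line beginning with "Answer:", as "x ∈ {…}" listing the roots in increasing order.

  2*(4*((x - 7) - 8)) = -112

Step 1. [2*(4*((x - 7) - 8)) = -112] leading coefficient 2: divide by 2, so div: 4*((x - 7) - 8) = -56.
Step 2. [4*((x - 7) - 8) = -56] divide by the outer 4, so div: (x - 7) - 8 = -14.
Step 3. [(x - 7) - 8 = -14] peel the -8: add 8 from each side. So sub: x - 7 = -6.
Step 4. [x - 7 = -6] add 7: x sits inside (… - 7) ⇒ sub: x = 1.

Answer: x ∈ {1}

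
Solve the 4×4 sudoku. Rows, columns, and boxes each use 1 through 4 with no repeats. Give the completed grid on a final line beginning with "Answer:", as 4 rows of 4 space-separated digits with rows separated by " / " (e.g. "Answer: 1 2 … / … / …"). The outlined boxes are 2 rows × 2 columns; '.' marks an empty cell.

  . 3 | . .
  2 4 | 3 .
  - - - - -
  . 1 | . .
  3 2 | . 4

Step 1. [r1c1∈{1}] r1c1 is down to just 1. So r1c1=1.
Step 2. [r1c4∈{2}] r1c4 is down to just 2. So r1c4=2.
Step 3. [r4c3∈{1}] r4c3 has the single candidate 1, so r4c3=1.
Step 4. [r1c3∈{4}] only 4 remains possible at r1c3. So r1c3=4.
Step 5. [r3c4∈{3}] nothing but 3 survives at r3c4. So r3c4=3.
Step 6. [r3c1∈{4}] r3c1's peers cover all but 4. So r3c1=4.
Step 7. [r2c4∈{1}] r2c4 has the single candidate 1 ⇒ r2c4=1.
Step 8. [r3c3∈{2}] r3c3 has the single candidate 2. So r3c3=2.

Answer: 1 3 4 2 / 2 4 3 1 / 4 1 2 3 / 3 2 1 4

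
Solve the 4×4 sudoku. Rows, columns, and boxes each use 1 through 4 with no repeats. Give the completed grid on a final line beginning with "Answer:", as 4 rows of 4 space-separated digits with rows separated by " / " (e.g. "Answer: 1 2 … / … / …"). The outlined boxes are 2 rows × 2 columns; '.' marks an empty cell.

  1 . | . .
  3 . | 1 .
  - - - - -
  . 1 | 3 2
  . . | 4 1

Step 1. [r2c2∈{2,4}] row 2 places 2 nowhere but r2c2. So r2c2=2.
Step 2. [r2c4∈{4}] r2c4 has the single candidate 4 ⇒ r2c4=4.
Step 3. [r1c3∈{2}] only 2 remains possible at r1c3. So r1c3=2.
Step 4. [r1c4∈{3}] r1c4 has the single candidate 3, so r1c4=3.
Step 5. [r3c1∈{4}] nothing but 4 survives at r3c1, so r3c1=4.
Step 6. [r4c2∈{3}] r4c2 has the single candidate 3 ⇒ r4c2=3.
Step 7. [r4c1∈{2}] r4c1 has the single candidate 2. So r4c1=2.
Step 8. [r1c2∈{4}] r1c2 has the single candidate 4, so r1c2=4.

Answer: 1 4 2 3 / 3 2 1 4 / 4 1 3 2 / 2 3 4 1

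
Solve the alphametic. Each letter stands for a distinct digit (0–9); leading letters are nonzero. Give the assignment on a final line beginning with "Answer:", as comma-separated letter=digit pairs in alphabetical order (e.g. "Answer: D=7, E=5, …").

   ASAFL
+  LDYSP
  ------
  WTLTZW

Step 1. [col 1: L + P ≡ W (mod 10)] no forcing yet in column 1 (carry-in 0); P=2 is free and consistent — try it, so P=2.
Step 2. [col 1: L + P ≡ W (mod 10)] several values work for L in column 1 (L + P ≡ W (mod 10), carry-in 0); try L=9 ⇒ L=9.
Step 3. [col 1: L + P ≡ W (mod 10)] column 1 reads L+P+carry(0)=W with L=9, P=2; with digits 2,9 already taken and all letters distinct, the only value for W is 1, so W=1.
Step 4. [col 2: F + S ≡ Z (mod 10)] S=5 is one option consistent with column 2 (F + S ≡ Z (mod 10), carry-in 1) — take it ⇒ S=5.
Step 5. [col 2: F + S ≡ Z (mod 10)] no forcing yet in column 2 (carry-in 1); F=4 is free and consistent — try it. So F=4.
Step 6. [col 2: F + S ≡ Z (mod 10)] column 2: given F=4, S=5, carry-in 1, and digits 1,2,4,5,9 already taken and all letters distinct, F+S≡Z (mod 10) forces Z=0. So Z=0.
Step 7. [col 3: A + Y ≡ T (mod 10)] column 3 reads A+Y+carry(1)=T with nothing yet; with digits 0,1,2,4,5,9 already taken and all letters distinct, the only value for T is 6. So T=6.
Step 8. [col 3: A + Y ≡ T (mod 10)] column 3 (A + Y ≡ T (mod 10), carry-in 1) doesn't pin A yet; pick A=7 and continue, so A=7.
Step 9. [col 3: A + Y ≡ T (mod 10)] column 3: given A=7, T=6, carry-in 1, and digits 0,1,2,4,5,6,7,9 already taken and all letters distinct, A+Y≡T (mod 10) forces Y=8. So Y=8.
Step 10. [col 4: S + D ≡ L (mod 10)] column 4 reads S+D+carry(1)=L with S=5, L=9; with digits 0,1,2,4,5,6,7,8,9 already taken and all letters distinct, the only value for D is 3. So D=3.

Answer: A=7, D=3, F=4, L=9, P=2, S=5, T=6, W=1, Y=8, Z=0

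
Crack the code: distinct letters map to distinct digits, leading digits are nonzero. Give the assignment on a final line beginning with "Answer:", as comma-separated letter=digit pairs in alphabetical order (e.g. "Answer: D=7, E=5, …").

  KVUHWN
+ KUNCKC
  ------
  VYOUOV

Step 1. [col 1: N + C ≡ V (mod 10)] C=9 is one option consistent with column 1 (N + C ≡ V (mod 10), carry-in 0) — take it, so C=9.
Step 2. [col 1: N + C ≡ V (mod 10)] N=6 is one option consistent with column 1 (N + C ≡ V (mod 10), carry-in 0) — take it. So N=6.
Step 3. [col 1: N + C ≡ V (mod 10)] in column 1 we have N+C≡V with carry-in 0; given N=6, C=9 and digits 6,9 already taken and all letters distinct, that pins V to 5, so V=5.
Step 4. [col 2: W + K ≡ O (mod 10)] several values work for K in column 2 (W + K ≡ O (mod 10), carry-in 1); try K=2, so K=2.
Step 5. [col 2: W + K ≡ O (mod 10)] column 2 (W + K ≡ O (mod 10), carry-in 1) doesn't pin O yet; pick O=4 and continue, so O=4.
Step 6. [col 2: W + K ≡ O (mod 10)] column 2: given K=2, O=4, carry-in 1, and digits 2,4,5,6,9 already taken and all letters distinct, W+K≡O (mod 10) forces W=1. So W=1.
Step 7. [col 3: H + C ≡ U (mod 10)] column 3 reads H+C+carry(0)=U with C=9; with digits 1,2,4,5,6,9 already taken and all letters distinct, the only value for U is 7, so U=7.
Step 8. [col 3: H + C ≡ U (mod 10)] in column 3 we have H+C≡U with carry-in 0; given C=9, U=7 and digits 1,2,4,5,6,7,9 already taken and all letters distinct, that pins H to 8. So H=8.
Step 9. [col 5: V + U ≡ Y (mod 10)] in column 5 we have V+U≡Y with carry-in 1; given V=5, U=7 and digits 1,2,4,5,6,7,8,9 already taken and all letters distinct, that pins Y to 3 ⇒ Y=3.

Answer: C=9, H=8, K=2, N=6, O=4, U=7, V=5, W=1, Y=3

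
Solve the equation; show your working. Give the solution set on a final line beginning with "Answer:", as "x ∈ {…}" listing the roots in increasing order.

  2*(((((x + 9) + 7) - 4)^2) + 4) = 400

Step 1. [2*(((((x + 9) + 7) - 4)^2) + 4) = 400] LHS = 2·(…); ÷2 both sides ⇒ div: ((((x + 9) + 7) - 4)^2) + 4 = 200.
Step 2. [((((x + 9) + 7) - 4)^2) + 4 = 200] subtract 4: x sits inside (… + 4), so sub: (((x + 9) + 7) - 4)^2 = 196.
Step 3. [(((x + 9) + 7) - 4)^2 = 196] √ both sides: 196 ≥ 0 gives two branches, so sqrt: ((x + 9) + 7) - 4 = 14 or -14.
Step 4. [((x + 9) + 7) - 4 = 14 or -14] -4 is outermost — add 4 both sides. So sub: (x + 9) + 7 = 18 or -10.
Step 5. [(x + 9) + 7 = 18 or -10] +7 is outermost — subtract 7 both sides ⇒ sub: x + 9 = 11 or -17.
Step 6. [x + 9 = 11 or -17] 9 comes off first (subtract 9) ⇒ sub: x = 2 or -26.

Answer: x ∈ {-26, 2}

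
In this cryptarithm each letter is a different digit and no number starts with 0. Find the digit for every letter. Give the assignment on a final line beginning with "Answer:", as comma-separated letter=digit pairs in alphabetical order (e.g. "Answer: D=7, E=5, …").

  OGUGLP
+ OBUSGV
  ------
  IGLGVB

Step 1. [col 1: P + V ≡ B (mod 10)] V=6 is one option consistent with column 1 (P + V ≡ B (mod 10), carry-in 0) — take it. So V=6.
Step 2. [col 1: P + V ≡ B (mod 10)] P=4 is one option consistent with column 1 (P + V ≡ B (mod 10), carry-in 0) — take it, so P=4.
Step 3. [col 1: P + V ≡ B (mod 10)] column 1: given P=4, V=6, carry-in 0, and digits 4,6 already taken and all letters distinct, P+V≡B (mod 10) forces B=0, so B=0.
Step 4. [col 2: L + G ≡ V (mod 10)] column 2 (L + G ≡ V (mod 10), carry-in 1) doesn't pin L yet; pick L=7 and continue ⇒ L=7.
Step 5. [col 2: L + G ≡ V (mod 10)] column 2: given L=7, V=6, carry-in 1, and digits 0,4,6,7 already taken and all letters distinct, L+G≡V (mod 10) forces G=8, so G=8.
Step 6. [col 3: G + S ≡ G (mod 10)] from column 3 (G=8, carry-in 1, digits 0,4,6,7,8 already taken and all letters distinct): S must equal 9 ⇒ S=9.
Step 7. [col 4: U + U ≡ L (mod 10)] from column 4 (L=7, carry-in 1, digits 0,4,6,7,8,9 already taken and all letters distinct): U must equal 3 ⇒ U=3.
Step 8. [col 6: O + O ≡ I (mod 10)] column 6: given nothing yet, carry-in 0, and digits 0,3,4,6,7,8,9 already taken and all letters distinct, O+O≡I (mod 10) forces O=1 ⇒ O=1.
Step 9. [col 6: O + O ≡ I (mod 10)] from column 6 (O=1, carry-in 0, digits 0,1,3,4,6,7,8,9 already taken and all letters distinct): I must equal 2. So I=2.

Answer: B=0, G=8, I=2, L=7, O=1, P=4, S=9, U=3, V=6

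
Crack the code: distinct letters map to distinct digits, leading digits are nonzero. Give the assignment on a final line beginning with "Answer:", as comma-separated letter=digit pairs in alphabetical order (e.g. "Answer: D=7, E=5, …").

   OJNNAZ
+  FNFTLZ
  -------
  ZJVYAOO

Step 1. [col 1: Z + Z ≡ O (mod 10)] several values work for O in column 1 (Z + Z ≡ O (mod 10), carry-in 0); try O=2 ⇒ O=2.
Step 2. [col 1: Z + Z ≡ O (mod 10)] several values work for Z in column 1 (Z + Z ≡ O (mod 10), carry-in 0); try Z=1. So Z=1.
Step 3. [col 2: A + L ≡ O (mod 10)] no forcing yet in column 2 (carry-in 0); A=3 is free and consistent — try it. So A=3.
Step 4. [col 2: A + L ≡ O (mod 10)] column 2 reads A+L+carry(0)=O with A=3, O=2; with digits 1,2,3 already taken and all letters distinct, the only value for L is 9 ⇒ L=9.
Step 5. [col 3: N + T ≡ A (mod 10)] column 3 (N + T ≡ A (mod 10), carry-in 1) doesn't pin T yet; pick T=7 and continue. So T=7.
Step 6. [col 3: N + T ≡ A (mod 10)] column 3: given T=7, A=3, carry-in 1, and digits 1,2,3,7,9 already taken and all letters distinct, N+T≡A (mod 10) forces N=5 ⇒ N=5.
Step 7. [col 4: N + F ≡ Y (mod 10)] F=8 is one option consistent with column 4 (N + F ≡ Y (mod 10), carry-in 1) — take it ⇒ F=8.
Step 8. [col 4: N + F ≡ Y (mod 10)] from column 4 (N=5, F=8, carry-in 1, digits 1,2,3,5,7,8,9 already taken and all letters distinct): Y must equal 4. So Y=4.
Step 9. [col 5: J + N ≡ V (mod 10)] in column 5 we have J+N≡V with carry-in 1; given N=5 and digits 1,2,3,4,5,7,8,9 already taken and all letters distinct, that pins V to 6 ⇒ V=6.
Step 10. [col 5: J + N ≡ V (mod 10)] from column 5 (N=5, V=6, carry-in 1, digits 1,2,3,4,5,6,7,8,9 already taken and all letters distinct): J must equal 0 ⇒ J=0.

Answer: A=3, F=8, J=0, L=9, N=5, O=2, T=7, V=6, Y=4, Z=1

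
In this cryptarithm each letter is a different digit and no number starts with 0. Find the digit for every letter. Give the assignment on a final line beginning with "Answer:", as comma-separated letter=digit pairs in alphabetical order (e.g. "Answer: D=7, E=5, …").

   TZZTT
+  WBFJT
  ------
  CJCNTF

Step 1. [C] C is the leading digit of a 6-digit sum of two 5-digit numbers; the final carry is exactly 1 ⇒ C=1.
Step 2. [col 1: T + T ≡ F (mod 10)] no forcing yet in column 1 (carry-in 0); F=4 is free and consistent — try it ⇒ F=4.
Step 3. [col 1: T + T ≡ F (mod 10)] column 1 (T + T ≡ F (mod 10), carry-in 0) doesn't pin T yet; pick T=2 and continue, so T=2.
Step 4. [col 2: T + J ≡ T (mod 10)] from column 2 (T=2, carry-in 0, digits 1,2,4 already taken and all letters distinct): J must equal 0 ⇒ J=0.
Step 5. [col 3: Z + F ≡ N (mod 10)] several values work for N in column 3 (Z + F ≡ N (mod 10), carry-in 0); try N=9, so N=9.
Step 6. [col 3: Z + F ≡ N (mod 10)] column 3 reads Z+F+carry(0)=N with F=4, N=9; with digits 0,1,2,4,9 already taken and all letters distinct, the only value for Z is 5, so Z=5.
Step 7. [col 4: Z + B ≡ C (mod 10)] column 4 reads Z+B+carry(0)=C with Z=5, C=1; with digits 0,1,2,4,5,9 already taken and all letters distinct, the only value for B is 6. So B=6.
Step 8. [col 5: T + W ≡ J (mod 10)] from column 5 (T=2, J=0, carry-in 1, digits 0,1,2,4,5,6,9 already taken and all letters distinct): W must equal 7 ⇒ W=7.

Answer: B=6, C=1, F=4, J=0, N=9, T=2, W=7, Z=5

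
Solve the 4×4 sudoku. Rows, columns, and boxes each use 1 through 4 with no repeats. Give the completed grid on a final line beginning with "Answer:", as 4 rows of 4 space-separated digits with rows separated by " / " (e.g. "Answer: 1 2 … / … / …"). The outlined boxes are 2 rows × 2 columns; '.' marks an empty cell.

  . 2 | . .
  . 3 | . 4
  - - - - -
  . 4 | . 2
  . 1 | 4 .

Step 1. [r1c4∈{1,3}] r1c4 is the only open cell in col 4 admitting 1, so r1c4=1.
Step 2. [r3c1∈{3}] r3c1 has the single candidate 3. So r3c1=3.
Step 3. [r4c4∈{3}] only 3 remains possible at r4c4, so r4c4=3.
Step 4. [r1c1∈{4}] nothing but 4 survives at r1c1 ⇒ r1c1=4.
Step 5. [r4c1∈{2}] only 2 remains possible at r4c1 ⇒ r4c1=2.
Step 6. [r3c3∈{1}] r3c3 has the single candidate 1. So r3c3=1.
Step 7. [r2c3∈{2}] r2c3's peers cover all but 2, so r2c3=2.
Step 8. [r2c1∈{1}] only 1 remains possible at r2c1 ⇒ r2c1=1.
Step 9. [r1c3∈{3}] r1c3's peers cover all but 3. So r1c3=3.

Answer: 4 2 3 1 / 1 3 2 4 / 3 4 1 2 / 2 1 4 3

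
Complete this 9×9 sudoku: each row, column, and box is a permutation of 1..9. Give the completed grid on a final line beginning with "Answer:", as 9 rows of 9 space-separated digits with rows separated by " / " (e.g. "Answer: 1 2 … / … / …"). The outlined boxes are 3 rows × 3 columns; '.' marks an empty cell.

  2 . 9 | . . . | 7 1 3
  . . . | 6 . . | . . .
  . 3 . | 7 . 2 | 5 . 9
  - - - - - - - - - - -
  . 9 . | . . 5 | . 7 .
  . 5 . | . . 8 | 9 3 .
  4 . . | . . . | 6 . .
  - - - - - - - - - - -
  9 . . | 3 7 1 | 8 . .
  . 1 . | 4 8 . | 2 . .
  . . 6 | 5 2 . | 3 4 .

Step 1. [r4c7∈{1,4}] 1 has one home in col 7: r4c7, so r4c7=1.
Step 2. [r1c6∈{4}] only 4 remains possible at r1c6, so r1c6=4.
Step 3. [r3c3∈{1,4,8}] in row 3, 4 fits only at r3c3. So r3c3=4.
Step 4. [r6c4∈{1,2,9}] col 4 places 9 nowhere but r6c4, so r6c4=9.
Step 5. [r5c4∈{1,2}] across col 4, 1 lands solely at r5c4. So r5c4=1.
Step 6. [r6c3∈{1,2,3,7,8}] in row 6, 1 fits only at r6c3 ⇒ r6c3=1.
Step 7. [r3c8∈{6,8}] across box 3, 6 lands solely at r3c8, so r3c8=6.
Step 8. [r3c1∈{1,8}] 8 has one home in row 3: r3c1 ⇒ r3c1=8.
Step 9. [r9c1∈{7}] r9c1 has the single candidate 7. So r9c1=7.
Step 10. [r7c8∈{5}] only 5 remains possible at r7c8 ⇒ r7c8=5.
Step 11. [r4c3∈{2,3,8}] col 3 places 8 nowhere but r4c3 ⇒ r4c3=8.
Step 12. [r2c5∈{1,3,5,9}] col 5 places 9 nowhere but r2c5. So r2c5=9.
Step 13. [r4c1∈{3,6}] box 4 places 3 nowhere but r4c1. So r4c1=3.
Step 14. [r5c3∈{2,7}] row 5 places 7 nowhere but r5c3. So r5c3=7.
Step 15. [r5c9∈{2,4}] 2 has one home in row 5: r5c9, so r5c9=2.
Step 16. [r5c5∈{4,6}] across row 5, 4 lands solely at r5c5, so r5c5=4.
Step 17. [r2c3∈{5}] only 5 remains possible at r2c3 ⇒ r2c3=5.
Step 18. [r8c6∈{6,9}] 6 has one home in col 6: r8c6. So r8c6=6.
Step 19. [r6c8∈{8}] only 8 remains possible at r6c8, so r6c8=8.
Step 20. [r7c3∈{2}] nothing but 2 survives at r7c3 ⇒ r7c3=2.
Step 21. [r2c6∈{3}] only 3 remains possible at r2c6 ⇒ r2c6=3.
Step 22. [r2c7∈{4}] only 4 remains possible at r2c7, so r2c7=4.
Step 23. [r2c9∈{8}] r2c9's peers cover all but 8. So r2c9=8.
Step 24. [r1c4∈{8}] only 8 remains possible at r1c4. So r1c4=8.
Step 25. [r7c2∈{4}] nothing but 4 survives at r7c2, so r7c2=4.
Step 26. [r5c1∈{6}] r5c1 is down to just 6, so r5c1=6.
Step 27. [r2c1∈{1}] r2c1 has the single candidate 1 ⇒ r2c1=1.
Step 28. [r4c4∈{2}] r4c4 has the single candidate 2, so r4c4=2.
Step 29. [r6c5∈{3}] r6c5 is down to just 3. So r6c5=3.
Step 30. [r8c1∈{5}] only 5 remains possible at r8c1, so r8c1=5.
Step 31. [r6c6∈{7}] r6c6 is down to just 7. So r6c6=7.
Step 32. [r8c3∈{3}] r8c3 has the single candidate 3. So r8c3=3.
Step 33. [r8c8∈{9}] r8c8 has the single candidate 9, so r8c8=9.
Step 34. [r6c9∈{5}] only 5 remains possible at r6c9, so r6c9=5.
Step 35. [r9c9∈{1}] nothing but 1 survives at r9c9 ⇒ r9c9=1.
Step 36. [r3c5∈{1}] r3c5's peers cover all but 1 ⇒ r3c5=1.
Step 37. [r2c8∈{2}] r2c8's peers cover all but 2. So r2c8=2.
Step 38. [r6c2∈{2}] r6c2 has the single candidate 2. So r6c2=2.
Step 39. [r2c2∈{7}] only 7 remains possible at r2c2 ⇒ r2c2=7.
Step 40. [r4c5∈{6}] r4c5 is down to just 6 ⇒ r4c5=6.
Step 41. [r4c9∈{4}] r4c9 has the single candidate 4 ⇒ r4c9=4.
Step 42. [r1c5∈{5}] r1c5 has the single candidate 5 ⇒ r1c5=5.
Step 43. [r1c2∈{6}] r1c2 is down to just 6 ⇒ r1c2=6.
Step 44. [r7c9∈{6}] r7c9 is down to just 6. So r7c9=6.
Step 45. [r9c6∈{9}] r9c6 has the single candidate 9. So r9c6=9.
Step 46. [r9c2∈{8}] r9c2 is down to just 8 ⇒ r9c2=8.
Step 47. [r8c9∈{7}] nothing but 7 survives at r8c9 ⇒ r8c9=7.

Answer: 2 6 9 8 5 4 7 1 3 / 1 7 5 6 9 3 4 2 8 / 8 3 4 7 1 2 5 6 9 / 3 9 8 2 6 5 1 7 4 / 6 5 7 1 4 8 9 3 2 / 4 2 1 9 3 7 6 8 5 / 9 4 2 3 7 1 8 5 6 / 5 1 3 4 8 6 2 9 7 / 7 8 6 5 2 9 3 4 1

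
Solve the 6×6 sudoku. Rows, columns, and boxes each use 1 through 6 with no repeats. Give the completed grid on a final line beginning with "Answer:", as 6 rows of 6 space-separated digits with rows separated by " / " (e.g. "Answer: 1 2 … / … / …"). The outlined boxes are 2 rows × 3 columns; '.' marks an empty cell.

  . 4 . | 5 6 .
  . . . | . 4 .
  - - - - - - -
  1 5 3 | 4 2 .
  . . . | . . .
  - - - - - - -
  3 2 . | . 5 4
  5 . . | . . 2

Step 1. [r4c2∈{6}] r4c2's peers cover all but 6 ⇒ r4c2=6.
Step 2. [r6c2∈{1}] r6c2's peers cover all but 1 ⇒ r6c2=1.
Step 3. [r1c6∈{1,3}] in row 1, 3 fits only at r1c6. So r1c6=3.
Step 4. [r1c1∈{2}] r1c1 has the single candidate 2, so r1c1=2.
Step 5. [r5c3∈{6}] r5c3 is down to just 6 ⇒ r5c3=6.
Step 6. [r2c6∈{1}] r2c6's peers cover all but 1, so r2c6=1.
Step 7. [r4c5∈{1,3}] r4c5 is the only open cell in col 5 admitting 1. So r4c5=1.
Step 8. [r6c3∈{4}] nothing but 4 survives at r6c3, so r6c3=4.
Step 9. [r4c4∈{3}] r4c4's peers cover all but 3. So r4c4=3.
Step 10. [r5c4∈{1}] nothing but 1 survives at r5c4, so r5c4=1.
Step 11. [r6c4∈{6}] nothing but 6 survives at r6c4 ⇒ r6c4=6.
Step 12. [r2c3∈{5}] r2c3's peers cover all but 5. So r2c3=5.
Step 13. [r4c6∈{5}] only 5 remains possible at r4c6, so r4c6=5.
Step 14. [r4c3∈{2}] r4c3 has the single candidate 2, so r4c3=2.
Step 15. [r4c1∈{4}] nothing but 4 survives at r4c1 ⇒ r4c1=4.
Step 16. [r2c4∈{2}] nothing but 2 survives at r2c4. So r2c4=2.
Step 17. [r1c3∈{1}] r1c3 is down to just 1 ⇒ r1c3=1.
Step 18. [r3c6∈{6}] r3c6 is down to just 6 ⇒ r3c6=6.
Step 19. [r2c1∈{6}] r2c1's peers cover all but 6. So r2c1=6.
Step 20. [r6c5∈{3}] r6c5 is down to just 3 ⇒ r6c5=3.
Step 21. [r2c2∈{3}] only 3 remains possible at r2c2 ⇒ r2c2=3.

Answer: 2 4 1 5 6 3 / 6 3 5 2 4 1 / 1 5 3 4 2 6 / 4 6 2 3 1 5 / 3 2 6 1 5 4 / 5 1 4 6 3 2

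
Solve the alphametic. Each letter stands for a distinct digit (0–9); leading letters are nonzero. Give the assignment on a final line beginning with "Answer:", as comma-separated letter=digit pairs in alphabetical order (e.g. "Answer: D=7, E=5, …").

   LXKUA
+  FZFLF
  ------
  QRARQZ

Step 1. [col 1: A + F ≡ Z (mod 10)] several values work for A in column 1 (A + F ≡ Z (mod 10), carry-in 0); try A=9 ⇒ A=9.
Step 2. [Q] Q is the leading digit of a 6-digit sum of two 5-digit numbers; the final carry is exactly 1, so Q=1.
Step 3. [col 1: A + F ≡ Z (mod 10)] no forcing yet in column 1 (carry-in 0); Z=5 is free and consistent — try it. So Z=5.
Step 4. [col 1: A + F ≡ Z (mod 10)] from column 1 (A=9, Z=5, carry-in 0, digits 1,5,9 already taken and all letters distinct): F must equal 6. So F=6.
Step 5. [col 2: U + L ≡ Q (mod 10)] U=2 is one option consistent with column 2 (U + L ≡ Q (mod 10), carry-in 1) — take it, so U=2.
Step 6. [col 2: U + L ≡ Q (mod 10)] from column 2 (U=2, Q=1, carry-in 1, digits 1,2,5,6,9 already taken and all letters distinct): L must equal 8 ⇒ L=8.
Step 7. [col 3: K + F ≡ R (mod 10)] several values work for R in column 3 (K + F ≡ R (mod 10), carry-in 1); try R=4, so R=4.
Step 8. [col 3: K + F ≡ R (mod 10)] in column 3 we have K+F≡R with carry-in 1; given F=6, R=4 and digits 1,2,4,5,6,8,9 already taken and all letters distinct, that pins K to 7, so K=7.
Step 9. [col 4: X + Z ≡ A (mod 10)] column 4 reads X+Z+carry(1)=A with Z=5, A=9; with digits 1,2,4,5,6,7,8,9 already taken and all letters distinct, the only value for X is 3. So X=3.

Answer: A=9, F=6, K=7, L=8, Q=1, R=4, U=2, X=3, Z=5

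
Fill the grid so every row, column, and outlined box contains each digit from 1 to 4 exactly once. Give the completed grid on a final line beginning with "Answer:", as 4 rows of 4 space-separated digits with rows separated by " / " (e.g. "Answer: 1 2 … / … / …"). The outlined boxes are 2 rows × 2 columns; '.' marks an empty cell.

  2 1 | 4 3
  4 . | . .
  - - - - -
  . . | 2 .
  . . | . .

Step 1. [r4c3∈{1,3}] r4c3 is the only open cell in col 3 admitting 3 ⇒ r4c3=3.
Step 2. [r4c1∈{1}] r4c1 has the single candidate 1, so r4c1=1.
Step 3. [r3c4∈{1,4}] in row 3, 1 fits only at r3c4. So r3c4=1.
Step 4. [r3c2∈{3,4}] across row 3, 4 lands solely at r3c2. So r3c2=4.
Step 5. [r4c4∈{4}] nothing but 4 survives at r4c4 ⇒ r4c4=4.
Step 6. [r2c4∈{2}] r2c4 has the single candidate 2. So r2c4=2.
Step 7. [r2c2∈{3}] r2c2 is down to just 3. So r2c2=3.
Step 8. [r3c1∈{3}] r3c1's peers cover all but 3, so r3c1=3.
Step 9. [r2c3∈{1}] r2c3's peers cover all but 1, so r2c3=1.
Step 10. [r4c2∈{2}] r4c2 is down to just 2 ⇒ r4c2=2.

Answer: 2 1 4 3 / 4 3 1 2 / 3 4 2 1 / 1 2 3 4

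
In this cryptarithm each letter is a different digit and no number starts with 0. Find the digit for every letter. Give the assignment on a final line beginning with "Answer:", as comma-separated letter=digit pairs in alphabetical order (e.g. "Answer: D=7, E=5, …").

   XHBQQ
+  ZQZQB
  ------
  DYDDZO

Step 1. [col 1: Q + B ≡ O (mod 10)] O=9 is one option consistent with column 1 (Q + B ≡ O (mod 10), carry-in 0) — take it ⇒ O=9.
Step 2. [col 1: Q + B ≡ O (mod 10)] Q=2 is one option consistent with column 1 (Q + B ≡ O (mod 10), carry-in 0) — take it. So Q=2.
Step 3. [col 1: Q + B ≡ O (mod 10)] in column 1 we have Q+B≡O with carry-in 0; given Q=2, O=9 and digits 2,9 already taken and all letters distinct, that pins B to 7 ⇒ B=7.
Step 4. [col 2: Q + Q ≡ Z (mod 10)] from column 2 (Q=2, carry-in 0, digits 2,7,9 already taken and all letters distinct): Z must equal 4, so Z=4.
Step 5. [col 3: B + Z ≡ D (mod 10)] column 3: given B=7, Z=4, carry-in 0, and digits 2,4,7,9 already taken and all letters distinct, B+Z≡D (mod 10) forces D=1, so D=1.
Step 6. [col 4: H + Q ≡ D (mod 10)] in column 4 we have H+Q≡D with carry-in 1; given Q=2, D=1 and digits 1,2,4,7,9 already taken and all letters distinct, that pins H to 8 ⇒ H=8.
Step 7. [col 5: X + Z ≡ Y (mod 10)] no forcing yet in column 5 (carry-in 1); X=5 is free and consistent — try it. So X=5.
Step 8. [col 5: X + Z ≡ Y (mod 10)] in column 5 we have X+Z≡Y with carry-in 1; given X=5, Z=4 and digits 1,2,4,5,7,8,9 already taken and all letters distinct, that pins Y to 0 ⇒ Y=0.

Answer: B=7, D=1, H=8, O=9, Q=2, X=5, Y=0, Z=4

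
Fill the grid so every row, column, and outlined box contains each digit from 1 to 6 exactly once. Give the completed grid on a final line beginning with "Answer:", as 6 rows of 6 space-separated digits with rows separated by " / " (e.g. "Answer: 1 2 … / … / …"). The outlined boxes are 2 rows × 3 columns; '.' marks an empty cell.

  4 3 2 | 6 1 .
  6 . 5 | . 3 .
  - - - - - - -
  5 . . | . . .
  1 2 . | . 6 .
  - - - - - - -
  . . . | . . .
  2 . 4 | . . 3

Step 1. [r5c3∈{1,3,6}] in col 3, 1 fits only at r5c3, so r5c3=1.
Step 2. [r6c5∈{5}] only 5 remains possible at r6c5 ⇒ r6c5=5.
Step 3. [r3c2∈{4,6}] r3c2 is the only open cell in col 2 admitting 4. So r3c2=4.
Step 4. [r4c4∈{3,4,5}] 5 has one home in col 4: r4c4 ⇒ r4c4=5.
Step 5. [r3c5∈{2}] r3c5's peers cover all but 2 ⇒ r3c5=2.
Step 6. [r5c6∈{2,4,6}] r5c6 is the only open cell in col 6 admitting 6, so r5c6=6.
Step 7. [r5c4∈{2,4}] in row 5, 2 fits only at r5c4. So r5c4=2.
Step 8. [r3c4∈{1,3}] 3 has one home in col 4: r3c4 ⇒ r3c4=3.
Step 9. [r2c4∈{4}] r2c4 has the single candidate 4 ⇒ r2c4=4.
Step 10. [r5c5∈{4}] r5c5 is down to just 4, so r5c5=4.
Step 11. [r3c3∈{6}] r3c3 is down to just 6, so r3c3=6.
Step 12. [r4c6∈{4}] r4c6's peers cover all but 4 ⇒ r4c6=4.
Step 13. [r2c6∈{2}] r2c6's peers cover all but 2 ⇒ r2c6=2.
Step 14. [r3c6∈{1}] only 1 remains possible at r3c6, so r3c6=1.
Step 15. [r4c3∈{3}] r4c3 has the single candidate 3. So r4c3=3.
Step 16. [r1c6∈{5}] only 5 remains possible at r1c6. So r1c6=5.
Step 17. [r5c2∈{5}] r5c2 is down to just 5. So r5c2=5.
Step 18. [r2c2∈{1}] only 1 remains possible at r2c2 ⇒ r2c2=1.
Step 19. [r6c4∈{1}] r6c4 has the single candidate 1 ⇒ r6c4=1.
Step 20. [r6c2∈{6}] r6c2 has the single candidate 6, so r6c2=6.
Step 21. [r5c1∈{3}] only 3 remains possible at r5c1 ⇒ r5c1=3.

Answer: 4 3 2 6 1 5 / 6 1 5 4 3 2 / 5 4 6 3 2 1 / 1 2 3 5 6 4 / 3 5 1 2 4 6 / 2 6 4 1 5 3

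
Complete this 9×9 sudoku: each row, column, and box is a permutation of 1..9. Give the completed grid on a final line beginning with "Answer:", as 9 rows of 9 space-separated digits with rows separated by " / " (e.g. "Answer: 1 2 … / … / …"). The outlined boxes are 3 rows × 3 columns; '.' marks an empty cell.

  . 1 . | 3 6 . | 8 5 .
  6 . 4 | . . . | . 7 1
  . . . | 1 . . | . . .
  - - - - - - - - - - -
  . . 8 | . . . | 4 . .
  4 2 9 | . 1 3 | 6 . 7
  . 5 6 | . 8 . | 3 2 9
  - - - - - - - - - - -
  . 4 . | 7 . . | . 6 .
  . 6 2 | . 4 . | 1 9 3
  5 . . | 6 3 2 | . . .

Step 1. [r8c1∈{7,8}] 7 has one home in row 8: r8c1. So r8c1=7.
Step 2. [r2c2∈{3,8,9}] r2c2 is the only open cell in row 2 admitting 3, so r2c2=3.
Step 3. [r7c6∈{1,5,8,9}] col 6 places 1 nowhere but r7c6 ⇒ r7c6=1.
Step 4. [r6c6∈{4,7}] across row 6, 7 lands solely at r6c6, so r6c6=7.
Step 5. [r3c5∈{2,5,7,9}] col 5 places 7 nowhere but r3c5, so r3c5=7.
Step 6. [r5c4∈{5}] nothing but 5 survives at r5c4. So r5c4=5.
Step 7. [r8c6∈{5,8}] row 8 places 5 nowhere but r8c6 ⇒ r8c6=5.
Step 8. [r7c5∈{9}] r7c5's peers cover all but 9. So r7c5=9.
Step 9. [r3c9∈{2,4,6}] across row 3, 6 lands solely at r3c9, so r3c9=6.
Step 10. [r9c2∈{8,9}] 9 has one home in row 9: r9c2. So r9c2=9.
Step 11. [r7c1∈{3,8}] in box 7, 8 fits only at r7c1, so r7c1=8.
Step 12. [r4c5∈{2}] r4c5 has the single candidate 2. So r4c5=2.
Step 13. [r2c4∈{2,8,9}] across col 4, 2 lands solely at r2c4. So r2c4=2.
Step 14. [r7c7∈{2,5}] col 7 places 5 nowhere but r7c7, so r7c7=5.
Step 15. [r3c7∈{2,9}] in col 7, 2 fits only at r3c7 ⇒ r3c7=2.
Step 16. [r1c9∈{4}] r1c9's peers cover all but 4, so r1c9=4.
Step 17. [r1c6∈{9}] nothing but 9 survives at r1c6, so r1c6=9.
Step 18. [r4c1∈{1,3}] across row 4, 3 lands solely at r4c1, so r4c1=3.
Step 19. [r5c8∈{8}] r5c8's peers cover all but 8 ⇒ r5c8=8.
Step 20. [r3c6∈{4,8}] r3c6 is the only open cell in row 3 admitting 4, so r3c6=4.
Step 21. [r3c1∈{9}] r3c1's peers cover all but 9. So r3c1=9.
Step 22. [r4c6∈{6}] r4c6's peers cover all but 6 ⇒ r4c6=6.
Step 23. [r3c2∈{8}] r3c2 is down to just 8, so r3c2=8.
Step 24. [r7c3∈{3}] nothing but 3 survives at r7c3, so r7c3=3.
Step 25. [r4c9∈{5}] only 5 remains possible at r4c9. So r4c9=5.
Step 26. [r9c7∈{7}] r9c7 has the single candidate 7, so r9c7=7.
Step 27. [r2c6∈{8}] nothing but 8 survives at r2c6, so r2c6=8.
Step 28. [r9c8∈{4}] only 4 remains possible at r9c8, so r9c8=4.
Step 29. [r6c1∈{1}] r6c1 is down to just 1 ⇒ r6c1=1.
Step 30. [r4c8∈{1}] r4c8 is down to just 1 ⇒ r4c8=1.
Step 31. [r3c8∈{3}] r3c8 has the single candidate 3, so r3c8=3.
Step 32. [r1c3∈{7}] r1c3 has the single candidate 7 ⇒ r1c3=7.
Step 33. [r9c3∈{1}] r9c3 is down to just 1, so r9c3=1.
Step 34. [r8c4∈{8}] only 8 remains possible at r8c4 ⇒ r8c4=8.
Step 35. [r9c9∈{8}] nothing but 8 survives at r9c9, so r9c9=8.
Step 36. [r1c1∈{2}] r1c1 has the single candidate 2 ⇒ r1c1=2.
Step 37. [r4c2∈{7}] only 7 remains possible at r4c2. So r4c2=7.
Step 38. [r4c4∈{9}] r4c4 has the single candidate 9, so r4c4=9.
Step 39. [r3c3∈{5}] r3c3 is down to just 5, so r3c3=5.
Step 40. [r6c4∈{4}] r6c4 is down to just 4, so r6c4=4.
Step 41. [r7c9∈{2}] r7c9 has the single candidate 2. So r7c9=2.
Step 42. [r2c5∈{5}] r2c5's peers cover all but 5, so r2c5=5.
Step 43. [r2c7∈{9}] nothing but 9 survives at r2c7, so r2c7=9.

Answer: 2 1 7 3 6 9 8 5 4 / 6 3 4 2 5 8 9 7 1 / 9 8 5 1 7 4 2 3 6 / 3 7 8 9 2 6 4 1 5 / 4 2 9 5 1 3 6 8 7 / 1 5 6 4 8 7 3 2 9 / 8 4 3 7 9 1 5 6 2 / 7 6 2 8 4 5 1 9 3 / 5 9 1 6 3 2 7 4 8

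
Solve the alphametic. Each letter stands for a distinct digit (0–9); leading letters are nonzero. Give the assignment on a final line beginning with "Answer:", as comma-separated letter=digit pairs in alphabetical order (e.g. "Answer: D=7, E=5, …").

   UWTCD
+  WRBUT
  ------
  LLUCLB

Step 1. [col 1: D + T ≡ B (mod 10)] no forcing yet in column 1 (carry-in 0); D=9 is free and consistent — try it, so D=9.
Step 2. [col 1: D + T ≡ B (mod 10)] column 1 (D + T ≡ B (mod 10), carry-in 0) doesn't pin T yet; pick T=6 and continue. So T=6.
Step 3. [L] adding two 5-digit numbers gives at most 5+1 digits, and here it does — L is that final carry and must be 1. So L=1.
Step 4. [col 1: D + T ≡ B (mod 10)] from column 1 (D=9, T=6, carry-in 0, digits 1,6,9 already taken and all letters distinct): B must equal 5. So B=5.
Step 5. [col 2: C + U ≡ L (mod 10)] no forcing yet in column 2 (carry-in 1); U=8 is free and consistent — try it. So U=8.
Step 6. [col 2: C + U ≡ L (mod 10)] in column 2 we have C+U≡L with carry-in 1; given U=8, L=1 and digits 1,5,6,8,9 already taken and all letters distinct, that pins C to 2. So C=2.
Step 7. [col 4: W + R ≡ U (mod 10)] R=4 is one option consistent with column 4 (W + R ≡ U (mod 10), carry-in 1) — take it. So R=4.
Step 8. [col 4: W + R ≡ U (mod 10)] column 4 reads W+R+carry(1)=U with R=4, U=8; with digits 1,2,4,5,6,8,9 already taken and all letters distinct, the only value for W is 3, so W=3.

Answer: B=5, C=2, D=9, L=1, R=4, T=6, U=8, W=3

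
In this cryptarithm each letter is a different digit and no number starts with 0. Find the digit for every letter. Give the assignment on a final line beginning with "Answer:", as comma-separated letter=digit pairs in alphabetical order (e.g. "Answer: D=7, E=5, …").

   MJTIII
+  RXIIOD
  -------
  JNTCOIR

Step 1. [col 1: I + D ≡ R (mod 10)] no forcing yet in column 1 (carry-in 0); I=5 is free and consistent — try it, so I=5.
Step 2. [J] adding two 6-digit numbers gives at most 6+1 digits, and here it does — J is that final carry and must be 1, so J=1.
Step 3. [col 1: I + D ≡ R (mod 10)] D=3 is one option consistent with column 1 (I + D ≡ R (mod 10), carry-in 0) — take it ⇒ D=3.
Step 4. [col 1: I + D ≡ R (mod 10)] column 1 reads I+D+carry(0)=R with I=5, D=3; with digits 1,3,5 already taken and all letters distinct, the only value for R is 8. So R=8.
Step 5. [col 2: I + O ≡ I (mod 10)] column 2: given I=5, carry-in 0, and digits 1,3,5,8 already taken and all letters distinct, I+O≡I (mod 10) forces O=0 ⇒ O=0.
Step 6. [col 4: T + I ≡ C (mod 10)] from column 4 (I=5, carry-in 1, digits 0,1,3,5,8 already taken and all letters distinct): C must equal 2 ⇒ C=2.
Step 7. [col 4: T + I ≡ C (mod 10)] in column 4 we have T+I≡C with carry-in 1; given I=5, C=2 and digits 0,1,2,3,5,8 already taken and all letters distinct, that pins T to 6. So T=6.
Step 8. [col 5: J + X ≡ T (mod 10)] from column 5 (J=1, T=6, carry-in 1, digits 0,1,2,3,5,6,8 already taken and all letters distinct): X must equal 4 ⇒ X=4.
Step 9. [col 6: M + R ≡ N (mod 10)] from column 6 (R=8, carry-in 0, digits 0,1,2,3,4,5,6,8 already taken and all letters distinct): N must equal 7. So N=7.
Step 10. [col 6: M + R ≡ N (mod 10)] from column 6 (R=8, N=7, carry-in 0, digits 0,1,2,3,4,5,6,7,8 already taken and all letters distinct): M must equal 9 ⇒ M=9.

Answer: C=2, D=3, I=5, J=1, M=9, N=7, O=0, R=8, T=6, X=4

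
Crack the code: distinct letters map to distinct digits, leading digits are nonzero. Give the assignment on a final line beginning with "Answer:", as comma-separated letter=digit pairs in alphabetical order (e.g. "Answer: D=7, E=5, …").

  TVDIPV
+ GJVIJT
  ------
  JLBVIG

Step 1. [col 1: V + T ≡ G (mod 10)] V=6 is one option consistent with column 1 (V + T ≡ G (mod 10), carry-in 0) — take it ⇒ V=6.
Step 2. [col 1: V + T ≡ G (mod 10)] column 1 (V + T ≡ G (mod 10), carry-in 0) doesn't pin G yet; pick G=1 and continue. So G=1.
Step 3. [col 1: V + T ≡ G (mod 10)] column 1: given V=6, G=1, carry-in 0, and digits 1,6 already taken and all letters distinct, V+T≡G (mod 10) forces T=5 ⇒ T=5.
Step 4. [col 2: P + J ≡ I (mod 10)] several values work for I in column 2 (P + J ≡ I (mod 10), carry-in 1); try I=8 ⇒ I=8.
Step 5. [col 2: P + J ≡ I (mod 10)] P=0 is one option consistent with column 2 (P + J ≡ I (mod 10), carry-in 1) — take it. So P=0.
Step 6. [col 2: P + J ≡ I (mod 10)] column 2 reads P+J+carry(1)=I with P=0, I=8; with digits 0,1,5,6,8 already taken and all letters distinct, the only value for J is 7, so J=7.
Step 7. [col 4: D + V ≡ B (mod 10)] column 4: given V=6, carry-in 1, and digits 0,1,5,6,7,8 already taken and all letters distinct, D+V≡B (mod 10) forces D=2 ⇒ D=2.
Step 8. [col 4: D + V ≡ B (mod 10)] from column 4 (D=2, V=6, carry-in 1, digits 0,1,2,5,6,7,8 already taken and all letters distinct): B must equal 9. So B=9.
Step 9. [col 5: V + J ≡ L (mod 10)] from column 5 (V=6, J=7, carry-in 0, digits 0,1,2,5,6,7,8,9 already taken and all letters distinct): L must equal 3, so L=3.

Answer: B=9, D=2, G=1, I=8, J=7, L=3, P=0, T=5, V=6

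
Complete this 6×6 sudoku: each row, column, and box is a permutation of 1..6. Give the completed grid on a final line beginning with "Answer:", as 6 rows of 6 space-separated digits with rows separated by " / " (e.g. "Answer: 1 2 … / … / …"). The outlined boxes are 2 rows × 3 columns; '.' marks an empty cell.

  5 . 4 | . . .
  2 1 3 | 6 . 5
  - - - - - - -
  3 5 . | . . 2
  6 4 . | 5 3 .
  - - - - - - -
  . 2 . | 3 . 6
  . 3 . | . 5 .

Step 1. [r3c3∈{1}] r3c3 has the single candidate 1 ⇒ r3c3=1.
Step 2. [r6c6∈{1,4}] in col 6, 4 fits only at r6c6. So r6c6=4.
Step 3. [r5c5∈{1}] r5c5 has the single candidate 1, so r5c5=1.
Step 4. [r1c4∈{1,2}] 1 has one home in col 4: r1c4 ⇒ r1c4=1.
Step 5. [r2c5∈{4}] r2c5's peers cover all but 4, so r2c5=4.
Step 6. [r1c6∈{3}] r1c6 has the single candidate 3 ⇒ r1c6=3.
Step 7. [r5c3∈{5}] r5c3 is down to just 5. So r5c3=5.
Step 8. [r6c4∈{2}] nothing but 2 survives at r6c4, so r6c4=2.
Step 9. [r6c3∈{6}] only 6 remains possible at r6c3 ⇒ r6c3=6.
Step 10. [r5c1∈{4}] only 4 remains possible at r5c1. So r5c1=4.
Step 11. [r4c3∈{2}] r4c3's peers cover all but 2, so r4c3=2.
Step 12. [r4c6∈{1}] only 1 remains possible at r4c6. So r4c6=1.
Step 13. [r6c1∈{1}] r6c1 is down to just 1, so r6c1=1.
Step 14. [r1c5∈{2}] r1c5 has the single candidate 2. So r1c5=2.
Step 15. [r3c4∈{4}] r3c4 has the single candidate 4, so r3c4=4.
Step 16. [r1c2∈{6}] r1c2's peers cover all but 6, so r1c2=6.
Step 17. [r3c5∈{6}] only 6 remains possible at r3c5, so r3c5=6.

Answer: 5 6 4 1 2 3 / 2 1 3 6 4 5 / 3 5 1 4 6 2 / 6 4 2 5 3 1 / 4 2 5 3 1 6 / 1 3 6 2 5 4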